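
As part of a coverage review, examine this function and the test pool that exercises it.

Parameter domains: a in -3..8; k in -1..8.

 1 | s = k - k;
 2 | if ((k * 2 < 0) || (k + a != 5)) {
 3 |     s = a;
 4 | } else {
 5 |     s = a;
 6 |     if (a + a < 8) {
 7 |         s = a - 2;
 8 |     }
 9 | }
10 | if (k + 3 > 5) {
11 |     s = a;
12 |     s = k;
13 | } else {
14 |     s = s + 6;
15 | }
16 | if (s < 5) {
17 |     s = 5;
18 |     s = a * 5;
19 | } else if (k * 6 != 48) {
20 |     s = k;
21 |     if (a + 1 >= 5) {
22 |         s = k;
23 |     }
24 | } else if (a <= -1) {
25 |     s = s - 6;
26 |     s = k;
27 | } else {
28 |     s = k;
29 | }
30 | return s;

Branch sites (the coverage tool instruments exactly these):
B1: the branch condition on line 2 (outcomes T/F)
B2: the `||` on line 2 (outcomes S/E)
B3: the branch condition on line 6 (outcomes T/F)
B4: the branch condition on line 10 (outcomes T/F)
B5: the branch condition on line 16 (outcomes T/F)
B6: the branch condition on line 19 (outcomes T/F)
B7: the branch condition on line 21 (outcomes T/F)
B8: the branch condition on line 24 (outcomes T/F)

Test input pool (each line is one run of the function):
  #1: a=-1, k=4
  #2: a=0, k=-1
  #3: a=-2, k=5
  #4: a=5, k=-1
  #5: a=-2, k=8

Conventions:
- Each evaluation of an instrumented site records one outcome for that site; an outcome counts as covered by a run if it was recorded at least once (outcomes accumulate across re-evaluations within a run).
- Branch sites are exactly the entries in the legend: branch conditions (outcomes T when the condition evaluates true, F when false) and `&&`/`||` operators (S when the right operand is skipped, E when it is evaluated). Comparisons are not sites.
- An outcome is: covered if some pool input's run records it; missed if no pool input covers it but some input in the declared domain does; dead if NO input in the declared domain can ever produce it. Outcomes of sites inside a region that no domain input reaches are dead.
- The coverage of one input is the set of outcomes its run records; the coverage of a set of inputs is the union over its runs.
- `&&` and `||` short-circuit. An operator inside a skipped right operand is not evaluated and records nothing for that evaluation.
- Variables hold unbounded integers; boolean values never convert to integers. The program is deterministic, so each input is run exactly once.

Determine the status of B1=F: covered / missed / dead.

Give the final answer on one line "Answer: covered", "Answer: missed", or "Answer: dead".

no pool input records B1=F
but domain input (a=-3, k=8) does record it -> reachable, so missed

Answer: missed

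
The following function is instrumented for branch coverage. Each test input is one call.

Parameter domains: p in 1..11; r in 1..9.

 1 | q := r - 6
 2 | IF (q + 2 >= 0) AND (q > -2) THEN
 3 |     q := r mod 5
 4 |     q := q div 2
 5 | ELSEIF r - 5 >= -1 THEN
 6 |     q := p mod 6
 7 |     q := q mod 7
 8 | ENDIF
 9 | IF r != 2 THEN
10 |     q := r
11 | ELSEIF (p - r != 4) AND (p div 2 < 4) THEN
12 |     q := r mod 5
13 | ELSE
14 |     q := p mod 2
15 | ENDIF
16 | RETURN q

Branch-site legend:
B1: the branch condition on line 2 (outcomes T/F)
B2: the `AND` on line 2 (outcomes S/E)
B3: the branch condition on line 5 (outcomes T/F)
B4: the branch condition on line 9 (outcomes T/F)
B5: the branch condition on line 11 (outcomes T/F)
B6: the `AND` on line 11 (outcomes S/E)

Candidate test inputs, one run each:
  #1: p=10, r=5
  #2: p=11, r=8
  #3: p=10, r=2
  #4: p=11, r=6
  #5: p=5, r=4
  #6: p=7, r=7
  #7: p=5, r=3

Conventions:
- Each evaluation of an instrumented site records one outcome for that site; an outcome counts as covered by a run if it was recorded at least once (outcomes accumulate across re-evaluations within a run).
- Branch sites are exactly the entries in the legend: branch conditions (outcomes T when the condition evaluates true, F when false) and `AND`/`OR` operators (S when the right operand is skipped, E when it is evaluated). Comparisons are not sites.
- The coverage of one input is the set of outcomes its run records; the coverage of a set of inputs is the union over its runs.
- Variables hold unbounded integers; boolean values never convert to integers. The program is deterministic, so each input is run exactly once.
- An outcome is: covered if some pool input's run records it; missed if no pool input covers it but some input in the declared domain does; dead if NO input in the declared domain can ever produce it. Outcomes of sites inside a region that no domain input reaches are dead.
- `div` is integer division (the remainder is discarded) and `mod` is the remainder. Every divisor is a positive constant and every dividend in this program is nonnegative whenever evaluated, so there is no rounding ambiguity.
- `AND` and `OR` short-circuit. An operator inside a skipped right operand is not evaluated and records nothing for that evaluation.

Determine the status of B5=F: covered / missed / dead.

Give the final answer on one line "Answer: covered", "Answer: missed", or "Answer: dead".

B5=F is recorded by pool input(s) 3 -> covered

Answer: covered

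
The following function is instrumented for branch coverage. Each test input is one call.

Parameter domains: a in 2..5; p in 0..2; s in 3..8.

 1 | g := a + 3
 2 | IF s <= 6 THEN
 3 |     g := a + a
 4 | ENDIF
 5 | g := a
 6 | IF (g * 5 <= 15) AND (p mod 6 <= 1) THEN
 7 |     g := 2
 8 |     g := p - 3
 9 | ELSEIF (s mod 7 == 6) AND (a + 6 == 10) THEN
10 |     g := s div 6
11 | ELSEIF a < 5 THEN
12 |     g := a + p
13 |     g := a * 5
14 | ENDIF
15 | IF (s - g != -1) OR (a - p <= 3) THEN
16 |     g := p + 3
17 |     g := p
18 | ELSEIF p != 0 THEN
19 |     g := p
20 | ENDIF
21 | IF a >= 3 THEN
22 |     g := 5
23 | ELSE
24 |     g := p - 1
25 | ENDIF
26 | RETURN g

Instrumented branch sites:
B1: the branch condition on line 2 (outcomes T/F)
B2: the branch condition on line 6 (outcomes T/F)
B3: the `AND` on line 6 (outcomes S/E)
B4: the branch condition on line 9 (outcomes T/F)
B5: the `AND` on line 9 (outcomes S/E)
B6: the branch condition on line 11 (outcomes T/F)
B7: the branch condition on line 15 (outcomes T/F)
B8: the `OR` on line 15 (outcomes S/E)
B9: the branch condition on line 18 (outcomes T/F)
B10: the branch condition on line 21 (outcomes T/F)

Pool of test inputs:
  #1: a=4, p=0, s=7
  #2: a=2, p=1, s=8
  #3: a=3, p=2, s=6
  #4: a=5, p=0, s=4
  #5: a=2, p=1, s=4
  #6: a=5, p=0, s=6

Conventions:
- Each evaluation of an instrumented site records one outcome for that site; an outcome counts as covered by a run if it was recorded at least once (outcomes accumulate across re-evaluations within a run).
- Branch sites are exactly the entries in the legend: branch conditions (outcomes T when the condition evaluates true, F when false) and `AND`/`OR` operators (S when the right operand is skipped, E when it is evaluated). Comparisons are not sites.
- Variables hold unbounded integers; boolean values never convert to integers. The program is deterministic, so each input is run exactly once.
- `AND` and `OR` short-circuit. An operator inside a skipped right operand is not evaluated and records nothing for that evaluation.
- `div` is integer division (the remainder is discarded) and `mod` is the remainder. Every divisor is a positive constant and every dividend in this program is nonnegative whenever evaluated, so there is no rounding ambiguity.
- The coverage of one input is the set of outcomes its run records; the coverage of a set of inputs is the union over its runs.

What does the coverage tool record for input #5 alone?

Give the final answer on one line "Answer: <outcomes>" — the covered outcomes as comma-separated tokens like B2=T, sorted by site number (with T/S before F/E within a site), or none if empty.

Running input #5 (a=2, p=1, s=4), event by event:
  B1->T, B3->E, B2->T, B8->S, B7->T, B10->F
deduplicating events, the covered set is: B1=T, B2=T, B3=E, B7=T, B8=S, B10=F

Answer: B1=T, B2=T, B3=E, B7=T, B8=S, B10=F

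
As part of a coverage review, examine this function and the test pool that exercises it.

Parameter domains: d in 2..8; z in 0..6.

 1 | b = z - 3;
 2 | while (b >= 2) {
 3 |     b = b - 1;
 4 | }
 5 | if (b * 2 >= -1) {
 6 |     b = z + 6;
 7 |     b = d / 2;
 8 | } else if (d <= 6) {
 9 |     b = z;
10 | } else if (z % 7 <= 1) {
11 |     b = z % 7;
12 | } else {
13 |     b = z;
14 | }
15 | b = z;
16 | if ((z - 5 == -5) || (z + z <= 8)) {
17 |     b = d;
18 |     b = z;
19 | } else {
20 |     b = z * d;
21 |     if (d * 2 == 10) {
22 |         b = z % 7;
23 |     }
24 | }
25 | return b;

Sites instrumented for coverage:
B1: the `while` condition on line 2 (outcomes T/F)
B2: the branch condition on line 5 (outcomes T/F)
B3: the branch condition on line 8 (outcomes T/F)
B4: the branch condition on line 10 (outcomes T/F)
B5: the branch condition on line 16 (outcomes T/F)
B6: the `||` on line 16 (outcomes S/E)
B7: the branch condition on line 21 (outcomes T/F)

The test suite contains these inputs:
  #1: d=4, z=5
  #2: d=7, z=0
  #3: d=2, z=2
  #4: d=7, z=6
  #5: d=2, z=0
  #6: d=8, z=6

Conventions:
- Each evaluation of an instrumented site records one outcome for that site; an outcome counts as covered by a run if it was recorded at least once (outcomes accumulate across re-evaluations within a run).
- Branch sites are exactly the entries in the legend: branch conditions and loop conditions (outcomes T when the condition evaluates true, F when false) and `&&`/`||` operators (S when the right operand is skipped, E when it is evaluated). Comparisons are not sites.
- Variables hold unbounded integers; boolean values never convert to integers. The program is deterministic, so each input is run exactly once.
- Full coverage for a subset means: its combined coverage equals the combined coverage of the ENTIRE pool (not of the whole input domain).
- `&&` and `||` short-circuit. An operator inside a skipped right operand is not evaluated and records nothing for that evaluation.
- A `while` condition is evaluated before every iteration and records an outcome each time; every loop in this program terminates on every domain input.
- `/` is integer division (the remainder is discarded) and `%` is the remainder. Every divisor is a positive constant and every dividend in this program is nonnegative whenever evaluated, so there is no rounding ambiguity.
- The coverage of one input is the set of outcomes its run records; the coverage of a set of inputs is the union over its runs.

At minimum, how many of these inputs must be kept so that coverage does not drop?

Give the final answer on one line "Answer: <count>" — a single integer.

#1 (d=4, z=5) -> covered: B1=T, B1=F, B2=T, B5=F, B6=E, B7=F
#2 (d=7, z=0) -> covered: B1=F, B2=F, B3=F, B4=T, B5=T, B6=S
#3 (d=2, z=2) -> covered: B1=F, B2=F, B3=T, B5=T, B6=E
#4 (d=7, z=6) -> covered: B1=T, B1=F, B2=T, B5=F, B6=E, B7=F
#5 (d=2, z=0) -> covered: B1=F, B2=F, B3=T, B5=T, B6=S
#6 (d=8, z=6) -> covered: B1=T, B1=F, B2=T, B5=F, B6=E, B7=F
pool-wide coverage (12 outcomes): B1=T, B1=F, B2=T, B2=F, B3=T, B3=F, B4=T, B5=T, B5=F, B6=S, B6=E, B7=F
every size-1 subset falls short of the 12 outcomes (best: 6/12)
every size-2 subset falls short of the 12 outcomes (best: 11/12)
inputs {1, 2, 3} (size 3) cover everything; no size-3 subset with a lexicographically smaller index list covers all 12

Answer: 3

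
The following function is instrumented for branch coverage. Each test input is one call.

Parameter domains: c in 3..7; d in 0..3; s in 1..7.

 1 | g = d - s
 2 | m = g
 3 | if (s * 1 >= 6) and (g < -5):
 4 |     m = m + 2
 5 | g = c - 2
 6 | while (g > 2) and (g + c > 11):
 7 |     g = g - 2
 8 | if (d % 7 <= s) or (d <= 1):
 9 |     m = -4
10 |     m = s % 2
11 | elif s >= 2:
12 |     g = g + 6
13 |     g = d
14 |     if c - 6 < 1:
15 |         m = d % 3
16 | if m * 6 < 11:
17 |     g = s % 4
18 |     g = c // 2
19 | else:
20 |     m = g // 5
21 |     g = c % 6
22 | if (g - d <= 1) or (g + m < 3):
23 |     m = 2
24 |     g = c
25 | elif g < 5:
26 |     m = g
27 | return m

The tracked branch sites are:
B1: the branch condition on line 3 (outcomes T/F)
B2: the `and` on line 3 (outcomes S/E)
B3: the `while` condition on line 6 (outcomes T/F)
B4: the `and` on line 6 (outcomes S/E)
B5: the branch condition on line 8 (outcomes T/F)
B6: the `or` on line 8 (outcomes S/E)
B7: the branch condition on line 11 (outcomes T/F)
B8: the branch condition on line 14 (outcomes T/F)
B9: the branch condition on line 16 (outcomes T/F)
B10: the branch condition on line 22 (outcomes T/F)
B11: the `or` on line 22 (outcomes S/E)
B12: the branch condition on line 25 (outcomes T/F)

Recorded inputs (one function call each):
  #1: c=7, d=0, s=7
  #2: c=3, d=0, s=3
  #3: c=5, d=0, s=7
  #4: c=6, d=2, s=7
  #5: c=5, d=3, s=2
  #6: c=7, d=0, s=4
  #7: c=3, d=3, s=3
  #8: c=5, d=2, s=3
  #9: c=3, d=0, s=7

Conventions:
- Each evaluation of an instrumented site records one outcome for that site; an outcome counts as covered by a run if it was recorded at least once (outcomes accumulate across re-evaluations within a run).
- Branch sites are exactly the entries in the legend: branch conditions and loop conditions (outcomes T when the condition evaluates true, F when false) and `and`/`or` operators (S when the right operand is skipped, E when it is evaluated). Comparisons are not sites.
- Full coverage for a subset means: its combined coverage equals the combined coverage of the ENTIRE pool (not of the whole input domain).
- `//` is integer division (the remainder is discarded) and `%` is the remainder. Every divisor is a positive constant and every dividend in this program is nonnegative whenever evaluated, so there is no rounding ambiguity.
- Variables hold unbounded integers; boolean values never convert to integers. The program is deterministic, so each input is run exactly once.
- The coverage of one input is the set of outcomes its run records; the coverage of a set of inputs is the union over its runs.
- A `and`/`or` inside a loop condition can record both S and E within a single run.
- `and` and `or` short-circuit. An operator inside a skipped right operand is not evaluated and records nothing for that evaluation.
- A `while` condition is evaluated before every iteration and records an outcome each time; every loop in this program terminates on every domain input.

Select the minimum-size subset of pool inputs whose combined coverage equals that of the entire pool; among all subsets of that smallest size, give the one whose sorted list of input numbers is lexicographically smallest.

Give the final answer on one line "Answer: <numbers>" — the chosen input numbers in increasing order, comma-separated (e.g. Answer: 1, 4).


#1 (c=7, d=0, s=7) -> B2->E, B1->T, B4->E, B3->T, B4->E, B3->F, B6->S, B5->T, B9->T, B11->E, B10->F, B12->T; covered: B1=T, B2=E, B3=T, B3=F, B4=E, B5=T, B6=S, B9=T, B10=F, B11=E, B12=T
#2 (c=3, d=0, s=3) -> B2->S, B1->F, B4->S, B3->F, B6->S, B5->T, B9->T, B11->S, B10->T; covered: B1=F, B2=S, B3=F, B4=S, B5=T, B6=S, B9=T, B10=T, B11=S
#3 (c=5, d=0, s=7) -> B2->E, B1->T, B4->E, B3->F, B6->S, B5->T, B9->T, B11->E, B10->F, B12->T; covered: B1=T, B2=E, B3=F, B4=E, B5=T, B6=S, B9=T, B10=F, B11=E, B12=T
#4 (c=6, d=2, s=7) -> B2->E, B1->F, B4->E, B3->F, B6->S, B5->T, B9->T, B11->S, B10->T; covered: B1=F, B2=E, B3=F, B4=E, B5=T, B6=S, B9=T, B10=T, B11=S
#5 (c=5, d=3, s=2) -> B2->S, B1->F, B4->E, B3->F, B6->E, B5->F, B7->T, B8->T, B9->T, B11->S, B10->T; covered: B1=F, B2=S, B3=F, B4=E, B5=F, B6=E, B7=T, B8=T, B9=T, B10=T, B11=S
#6 (c=7, d=0, s=4) -> B2->S, B1->F, B4->E, B3->T, B4->E, B3->F, B6->S, B5->T, B9->T, B11->E, B10->F, B12->T; covered: B1=F, B2=S, B3=T, B3=F, B4=E, B5=T, B6=S, B9=T, B10=F, B11=E, B12=T
#7 (c=3, d=3, s=3) -> B2->S, B1->F, B4->S, B3->F, B6->S, B5->T, B9->T, B11->S, B10->T; covered: B1=F, B2=S, B3=F, B4=S, B5=T, B6=S, B9=T, B10=T, B11=S
#8 (c=5, d=2, s=3) -> B2->S, B1->F, B4->E, B3->F, B6->S, B5->T, B9->T, B11->S, B10->T; covered: B1=F, B2=S, B3=F, B4=E, B5=T, B6=S, B9=T, B10=T, B11=S
#9 (c=3, d=0, s=7) -> B2->E, B1->T, B4->S, B3->F, B6->S, B5->T, B9->T, B11->S, B10->T; covered: B1=T, B2=E, B3=F, B4=S, B5=T, B6=S, B9=T, B10=T, B11=S
the full pool covers 20 outcomes: B1=T, B1=F, B2=S, B2=E, B3=T, B3=F, B4=S, B4=E, B5=T, B5=F, B6=S, B6=E, B7=T, B8=T, B9=T, B10=T, B10=F, B11=S, B11=E, B12=T
size 1 is not enough: best union over all size-1 subsets is 11/20
size 2 is not enough: best union over all size-2 subsets is 19/20
at size 3, {1, 2, 5} reaches all 20 outcomes; every lexicographically earlier size-3 subset fails
Answer: 1, 2, 5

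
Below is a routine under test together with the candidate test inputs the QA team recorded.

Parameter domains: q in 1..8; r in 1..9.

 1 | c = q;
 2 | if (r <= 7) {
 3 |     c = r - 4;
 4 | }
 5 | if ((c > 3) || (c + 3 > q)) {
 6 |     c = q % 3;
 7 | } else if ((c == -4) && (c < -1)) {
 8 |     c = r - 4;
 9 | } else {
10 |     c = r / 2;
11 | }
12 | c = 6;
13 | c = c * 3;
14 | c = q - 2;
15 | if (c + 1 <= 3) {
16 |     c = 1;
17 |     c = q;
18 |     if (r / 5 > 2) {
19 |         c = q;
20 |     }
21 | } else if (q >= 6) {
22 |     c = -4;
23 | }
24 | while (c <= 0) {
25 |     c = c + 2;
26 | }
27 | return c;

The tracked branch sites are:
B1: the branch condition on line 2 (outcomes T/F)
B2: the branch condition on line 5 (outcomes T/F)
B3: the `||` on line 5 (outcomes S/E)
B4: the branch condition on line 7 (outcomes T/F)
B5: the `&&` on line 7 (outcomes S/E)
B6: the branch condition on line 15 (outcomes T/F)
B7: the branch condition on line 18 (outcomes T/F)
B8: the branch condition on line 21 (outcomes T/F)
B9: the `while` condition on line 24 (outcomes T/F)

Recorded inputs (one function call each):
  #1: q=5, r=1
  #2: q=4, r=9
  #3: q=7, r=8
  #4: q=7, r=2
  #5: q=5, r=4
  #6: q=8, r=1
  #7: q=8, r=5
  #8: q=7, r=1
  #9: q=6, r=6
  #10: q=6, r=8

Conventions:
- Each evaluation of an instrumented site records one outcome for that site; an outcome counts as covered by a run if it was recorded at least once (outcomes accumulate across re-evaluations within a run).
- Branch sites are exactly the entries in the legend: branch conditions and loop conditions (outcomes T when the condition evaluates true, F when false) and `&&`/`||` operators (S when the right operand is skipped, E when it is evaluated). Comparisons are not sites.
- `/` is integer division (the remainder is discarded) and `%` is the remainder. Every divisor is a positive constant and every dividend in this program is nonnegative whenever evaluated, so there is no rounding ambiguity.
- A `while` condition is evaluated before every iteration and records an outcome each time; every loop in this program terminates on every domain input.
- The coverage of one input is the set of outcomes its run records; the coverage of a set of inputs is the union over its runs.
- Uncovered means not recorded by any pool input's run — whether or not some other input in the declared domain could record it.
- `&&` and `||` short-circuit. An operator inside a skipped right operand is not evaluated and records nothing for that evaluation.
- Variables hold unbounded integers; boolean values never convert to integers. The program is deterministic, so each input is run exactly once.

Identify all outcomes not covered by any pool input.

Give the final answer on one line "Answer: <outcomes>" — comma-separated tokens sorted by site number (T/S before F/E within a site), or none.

input #1, q=5, r=1: outcomes B1=T, B2=F, B3=E, B4=F, B5=S, B6=F, B8=F, B9=F
input #2, q=4, r=9: outcomes B1=F, B2=T, B3=S, B6=T, B7=F, B9=F
input #3, q=7, r=8: outcomes B1=F, B2=T, B3=S, B6=F, B8=T, B9=T, B9=F
input #4, q=7, r=2: outcomes B1=T, B2=F, B3=E, B4=F, B5=S, B6=F, B8=T, B9=T, B9=F
input #5, q=5, r=4: outcomes B1=T, B2=F, B3=E, B4=F, B5=S, B6=F, B8=F, B9=F
input #6, q=8, r=1: outcomes B1=T, B2=F, B3=E, B4=F, B5=S, B6=F, B8=T, B9=T, B9=F
input #7, q=8, r=5: outcomes B1=T, B2=F, B3=E, B4=F, B5=S, B6=F, B8=T, B9=T, B9=F
input #8, q=7, r=1: outcomes B1=T, B2=F, B3=E, B4=F, B5=S, B6=F, B8=T, B9=T, B9=F
input #9, q=6, r=6: outcomes B1=T, B2=F, B3=E, B4=F, B5=S, B6=F, B8=T, B9=T, B9=F
input #10, q=6, r=8: outcomes B1=F, B2=T, B3=S, B6=F, B8=T, B9=T, B9=F
union over the pool: B1=T, B1=F, B2=T, B2=F, B3=S, B3=E, B4=F, B5=S, B6=T, B6=F, B7=F, B8=T, B8=F, B9=T, B9=F
uncovered (3 of 18): B4=T, B5=E, B7=T

Answer: B4=T, B5=E, B7=T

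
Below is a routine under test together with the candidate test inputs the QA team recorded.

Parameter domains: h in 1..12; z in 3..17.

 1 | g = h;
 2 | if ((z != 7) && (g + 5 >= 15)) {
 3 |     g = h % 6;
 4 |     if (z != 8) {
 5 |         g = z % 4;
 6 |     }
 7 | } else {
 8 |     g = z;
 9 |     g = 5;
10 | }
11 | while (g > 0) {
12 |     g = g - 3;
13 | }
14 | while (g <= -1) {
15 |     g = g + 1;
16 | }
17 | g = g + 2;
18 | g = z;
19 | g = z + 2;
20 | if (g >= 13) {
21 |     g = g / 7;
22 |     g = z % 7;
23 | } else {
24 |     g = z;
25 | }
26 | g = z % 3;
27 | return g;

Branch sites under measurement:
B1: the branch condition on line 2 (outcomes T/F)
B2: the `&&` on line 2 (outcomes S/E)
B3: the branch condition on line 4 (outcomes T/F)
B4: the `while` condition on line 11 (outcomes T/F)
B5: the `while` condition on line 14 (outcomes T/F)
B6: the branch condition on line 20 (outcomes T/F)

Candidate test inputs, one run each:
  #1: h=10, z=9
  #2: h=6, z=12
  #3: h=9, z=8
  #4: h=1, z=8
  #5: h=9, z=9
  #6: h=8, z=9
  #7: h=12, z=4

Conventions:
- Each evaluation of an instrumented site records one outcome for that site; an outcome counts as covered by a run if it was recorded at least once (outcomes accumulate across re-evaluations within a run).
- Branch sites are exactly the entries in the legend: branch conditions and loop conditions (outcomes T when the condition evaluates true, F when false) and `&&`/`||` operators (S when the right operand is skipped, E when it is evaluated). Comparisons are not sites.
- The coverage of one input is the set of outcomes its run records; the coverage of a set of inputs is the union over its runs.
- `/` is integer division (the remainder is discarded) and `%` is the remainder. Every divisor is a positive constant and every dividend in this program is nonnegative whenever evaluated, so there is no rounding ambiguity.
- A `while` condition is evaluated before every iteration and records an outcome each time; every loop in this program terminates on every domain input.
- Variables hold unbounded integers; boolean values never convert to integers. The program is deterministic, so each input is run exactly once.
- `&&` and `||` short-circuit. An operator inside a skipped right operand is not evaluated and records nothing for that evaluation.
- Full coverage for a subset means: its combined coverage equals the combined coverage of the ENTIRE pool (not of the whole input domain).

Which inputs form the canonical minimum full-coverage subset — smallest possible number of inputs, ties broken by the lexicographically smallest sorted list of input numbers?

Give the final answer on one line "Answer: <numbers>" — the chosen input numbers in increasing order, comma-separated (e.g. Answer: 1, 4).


run #1 (h=10, z=9) runs B2->E, B1->T, B3->T, B4->T, B4->F, B5->T, B5->T, B5->F, B6->F; records B1=T, B2=E, B3=T, B4=T, B4=F, B5=T, B5=F, B6=F
run #2 (h=6, z=12) runs B2->E, B1->F, B4->T, B4->T, B4->F, B5->T, B5->F, B6->T; records B1=F, B2=E, B4=T, B4=F, B5=T, B5=F, B6=T
run #3 (h=9, z=8) runs B2->E, B1->F, B4->T, B4->T, B4->F, B5->T, B5->F, B6->F; records B1=F, B2=E, B4=T, B4=F, B5=T, B5=F, B6=F
run #4 (h=1, z=8) runs B2->E, B1->F, B4->T, B4->T, B4->F, B5->T, B5->F, B6->F; records B1=F, B2=E, B4=T, B4=F, B5=T, B5=F, B6=F
run #5 (h=9, z=9) runs B2->E, B1->F, B4->T, B4->T, B4->F, B5->T, B5->F, B6->F; records B1=F, B2=E, B4=T, B4=F, B5=T, B5=F, B6=F
run #6 (h=8, z=9) runs B2->E, B1->F, B4->T, B4->T, B4->F, B5->T, B5->F, B6->F; records B1=F, B2=E, B4=T, B4=F, B5=T, B5=F, B6=F
run #7 (h=12, z=4) runs B2->E, B1->T, B3->T, B4->F, B5->F, B6->F; records B1=T, B2=E, B3=T, B4=F, B5=F, B6=F
pool-wide coverage (10 outcomes): B1=T, B1=F, B2=E, B3=T, B4=T, B4=F, B5=T, B5=F, B6=T, B6=F
no size-1 subset reaches all 10 outcomes (best union: 8/10)
inputs {1, 2} (size 2) cover everything; no size-2 subset with a lexicographically smaller index list covers all 10
Answer: 1, 2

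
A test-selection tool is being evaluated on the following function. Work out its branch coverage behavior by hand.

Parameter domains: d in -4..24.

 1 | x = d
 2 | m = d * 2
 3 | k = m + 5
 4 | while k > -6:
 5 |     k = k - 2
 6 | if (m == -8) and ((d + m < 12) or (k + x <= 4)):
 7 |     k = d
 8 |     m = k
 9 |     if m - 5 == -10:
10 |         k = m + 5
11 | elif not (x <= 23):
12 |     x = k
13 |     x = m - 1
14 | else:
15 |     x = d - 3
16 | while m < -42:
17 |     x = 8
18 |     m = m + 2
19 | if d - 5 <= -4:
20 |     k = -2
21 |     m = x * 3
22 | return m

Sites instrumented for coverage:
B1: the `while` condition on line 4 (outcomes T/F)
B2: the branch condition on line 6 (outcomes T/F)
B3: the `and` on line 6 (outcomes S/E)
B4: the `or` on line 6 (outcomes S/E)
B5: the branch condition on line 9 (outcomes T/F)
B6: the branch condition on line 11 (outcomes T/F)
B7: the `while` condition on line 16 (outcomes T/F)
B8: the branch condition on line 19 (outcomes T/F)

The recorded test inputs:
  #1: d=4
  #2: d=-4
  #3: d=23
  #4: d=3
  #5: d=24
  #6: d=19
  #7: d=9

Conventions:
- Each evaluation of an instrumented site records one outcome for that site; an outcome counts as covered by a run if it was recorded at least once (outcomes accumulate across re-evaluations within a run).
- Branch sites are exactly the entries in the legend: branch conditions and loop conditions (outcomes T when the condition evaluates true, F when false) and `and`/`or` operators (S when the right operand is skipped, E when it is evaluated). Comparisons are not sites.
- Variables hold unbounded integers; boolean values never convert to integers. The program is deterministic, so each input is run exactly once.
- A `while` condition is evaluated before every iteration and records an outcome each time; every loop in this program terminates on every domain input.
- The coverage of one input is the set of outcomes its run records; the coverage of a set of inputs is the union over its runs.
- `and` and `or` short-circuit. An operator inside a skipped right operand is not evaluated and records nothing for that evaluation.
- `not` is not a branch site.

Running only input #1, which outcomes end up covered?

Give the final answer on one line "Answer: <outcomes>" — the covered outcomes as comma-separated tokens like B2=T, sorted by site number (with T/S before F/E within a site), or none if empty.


Tracing the run of input #1 (d=4):
  B1->T, B1->T, B1->T, B1->T, B1->T, B1->T, B1->T, B1->T, B1->T, B1->T
  B1->F, B3->S, B2->F, B6->F, B7->F, B8->F
as a set, this run covers: B1=T, B1=F, B2=F, B3=S, B6=F, B7=F, B8=F
Answer: B1=T, B1=F, B2=F, B3=S, B6=F, B7=F, B8=F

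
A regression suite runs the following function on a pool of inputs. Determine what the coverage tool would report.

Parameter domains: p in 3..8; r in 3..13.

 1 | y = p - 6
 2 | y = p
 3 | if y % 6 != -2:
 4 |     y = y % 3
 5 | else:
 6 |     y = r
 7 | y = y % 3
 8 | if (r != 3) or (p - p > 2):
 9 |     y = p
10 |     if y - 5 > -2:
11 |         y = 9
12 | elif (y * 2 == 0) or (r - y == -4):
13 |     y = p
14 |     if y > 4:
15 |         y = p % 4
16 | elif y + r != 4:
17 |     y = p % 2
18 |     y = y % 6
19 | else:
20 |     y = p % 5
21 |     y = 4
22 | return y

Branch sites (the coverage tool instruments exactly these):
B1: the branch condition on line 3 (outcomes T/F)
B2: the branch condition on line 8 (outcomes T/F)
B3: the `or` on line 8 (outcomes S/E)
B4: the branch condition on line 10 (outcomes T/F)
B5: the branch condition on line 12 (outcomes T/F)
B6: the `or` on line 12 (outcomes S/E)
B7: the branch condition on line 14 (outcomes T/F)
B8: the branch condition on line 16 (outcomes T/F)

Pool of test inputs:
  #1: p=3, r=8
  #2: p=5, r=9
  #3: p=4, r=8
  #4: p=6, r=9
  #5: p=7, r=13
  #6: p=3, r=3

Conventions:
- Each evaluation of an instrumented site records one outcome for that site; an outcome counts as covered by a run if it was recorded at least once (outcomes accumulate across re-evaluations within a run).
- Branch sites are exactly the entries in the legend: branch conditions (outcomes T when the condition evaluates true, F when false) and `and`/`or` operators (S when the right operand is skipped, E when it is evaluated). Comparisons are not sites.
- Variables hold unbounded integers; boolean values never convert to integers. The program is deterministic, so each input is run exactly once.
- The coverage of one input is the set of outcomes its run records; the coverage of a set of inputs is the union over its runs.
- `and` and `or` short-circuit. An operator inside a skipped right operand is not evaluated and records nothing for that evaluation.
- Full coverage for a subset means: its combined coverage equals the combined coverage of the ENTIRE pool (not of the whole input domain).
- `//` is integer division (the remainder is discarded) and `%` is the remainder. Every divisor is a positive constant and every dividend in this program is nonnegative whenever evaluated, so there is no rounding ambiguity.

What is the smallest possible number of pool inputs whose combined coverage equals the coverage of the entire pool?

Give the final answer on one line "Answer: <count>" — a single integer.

test 1 (p=3, r=8) hits B1=T, B2=T, B3=S, B4=F
test 2 (p=5, r=9) hits B1=T, B2=T, B3=S, B4=T
test 3 (p=4, r=8) hits B1=T, B2=T, B3=S, B4=T
test 4 (p=6, r=9) hits B1=T, B2=T, B3=S, B4=T
test 5 (p=7, r=13) hits B1=T, B2=T, B3=S, B4=T
test 6 (p=3, r=3) hits B1=T, B2=F, B3=E, B5=T, B6=S, B7=F
the full pool covers 10 outcomes: B1=T, B2=T, B2=F, B3=S, B3=E, B4=T, B4=F, B5=T, B6=S, B7=F
no size-1 subset reaches all 10 outcomes (best union: 6/10)
no size-2 subset reaches all 10 outcomes (best union: 9/10)
the canonical winner is {1, 2, 6}: size 3, full 10-outcome coverage, earliest index list among size-3 covers

Answer: 3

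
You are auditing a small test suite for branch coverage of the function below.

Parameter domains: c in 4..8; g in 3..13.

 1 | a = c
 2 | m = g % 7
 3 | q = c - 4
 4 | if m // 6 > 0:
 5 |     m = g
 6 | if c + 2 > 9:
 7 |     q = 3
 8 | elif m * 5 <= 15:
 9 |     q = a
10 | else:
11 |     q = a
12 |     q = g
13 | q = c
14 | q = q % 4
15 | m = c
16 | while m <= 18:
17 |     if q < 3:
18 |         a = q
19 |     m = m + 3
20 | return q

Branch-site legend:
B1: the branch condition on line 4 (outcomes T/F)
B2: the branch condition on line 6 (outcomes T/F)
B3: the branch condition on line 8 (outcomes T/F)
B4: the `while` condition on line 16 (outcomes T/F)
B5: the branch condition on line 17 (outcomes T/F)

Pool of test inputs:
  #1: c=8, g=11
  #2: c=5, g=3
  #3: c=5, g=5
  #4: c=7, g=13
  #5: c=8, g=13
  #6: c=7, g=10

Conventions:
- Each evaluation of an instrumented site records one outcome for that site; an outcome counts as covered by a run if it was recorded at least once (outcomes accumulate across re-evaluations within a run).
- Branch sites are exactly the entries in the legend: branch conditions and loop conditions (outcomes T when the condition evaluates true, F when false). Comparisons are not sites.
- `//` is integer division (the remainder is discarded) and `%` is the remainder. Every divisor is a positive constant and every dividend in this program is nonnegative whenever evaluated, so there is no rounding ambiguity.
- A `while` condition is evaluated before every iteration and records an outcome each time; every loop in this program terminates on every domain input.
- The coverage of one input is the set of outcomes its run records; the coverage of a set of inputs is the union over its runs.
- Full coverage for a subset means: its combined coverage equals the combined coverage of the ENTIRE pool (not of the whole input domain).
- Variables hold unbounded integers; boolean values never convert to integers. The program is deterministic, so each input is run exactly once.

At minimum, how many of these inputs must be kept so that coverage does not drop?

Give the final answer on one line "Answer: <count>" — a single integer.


input #1 (c=8, g=11): events B1->F, B2->T, B4->T, B5->T, B4->T, B5->T, B4->T, B5->T, B4->T, B5->T, B4->F; covers B1=F, B2=T, B4=T, B4=F, B5=T
input #2 (c=5, g=3): events B1->F, B2->F, B3->T, B4->T, B5->T, B4->T, B5->T, B4->T, B5->T, B4->T, B5->T, B4->T, B5->T, B4->F; covers B1=F, B2=F, B3=T, B4=T, B4=F, B5=T
input #3 (c=5, g=5): events B1->F, B2->F, B3->F, B4->T, B5->T, B4->T, B5->T, B4->T, B5->T, B4->T, B5->T, B4->T, B5->T, B4->F; covers B1=F, B2=F, B3=F, B4=T, B4=F, B5=T
input #4 (c=7, g=13): events B1->T, B2->F, B3->F, B4->T, B5->F, B4->T, B5->F, B4->T, B5->F, B4->T, B5->F, B4->F; covers B1=T, B2=F, B3=F, B4=T, B4=F, B5=F
input #5 (c=8, g=13): events B1->T, B2->T, B4->T, B5->T, B4->T, B5->T, B4->T, B5->T, B4->T, B5->T, B4->F; covers B1=T, B2=T, B4=T, B4=F, B5=T
input #6 (c=7, g=10): events B1->F, B2->F, B3->T, B4->T, B5->F, B4->T, B5->F, B4->T, B5->F, B4->T, B5->F, B4->F; covers B1=F, B2=F, B3=T, B4=T, B4=F, B5=F
pool-wide coverage (10 outcomes): B1=T, B1=F, B2=T, B2=F, B3=T, B3=F, B4=T, B4=F, B5=T, B5=F
no size-1 subset reaches all 10 outcomes (best union: 6/10)
no size-2 subset reaches all 10 outcomes (best union: 9/10)
inputs {1, 2, 4} (size 3) cover everything; no size-3 subset with a lexicographically smaller index list covers all 10
Answer: 3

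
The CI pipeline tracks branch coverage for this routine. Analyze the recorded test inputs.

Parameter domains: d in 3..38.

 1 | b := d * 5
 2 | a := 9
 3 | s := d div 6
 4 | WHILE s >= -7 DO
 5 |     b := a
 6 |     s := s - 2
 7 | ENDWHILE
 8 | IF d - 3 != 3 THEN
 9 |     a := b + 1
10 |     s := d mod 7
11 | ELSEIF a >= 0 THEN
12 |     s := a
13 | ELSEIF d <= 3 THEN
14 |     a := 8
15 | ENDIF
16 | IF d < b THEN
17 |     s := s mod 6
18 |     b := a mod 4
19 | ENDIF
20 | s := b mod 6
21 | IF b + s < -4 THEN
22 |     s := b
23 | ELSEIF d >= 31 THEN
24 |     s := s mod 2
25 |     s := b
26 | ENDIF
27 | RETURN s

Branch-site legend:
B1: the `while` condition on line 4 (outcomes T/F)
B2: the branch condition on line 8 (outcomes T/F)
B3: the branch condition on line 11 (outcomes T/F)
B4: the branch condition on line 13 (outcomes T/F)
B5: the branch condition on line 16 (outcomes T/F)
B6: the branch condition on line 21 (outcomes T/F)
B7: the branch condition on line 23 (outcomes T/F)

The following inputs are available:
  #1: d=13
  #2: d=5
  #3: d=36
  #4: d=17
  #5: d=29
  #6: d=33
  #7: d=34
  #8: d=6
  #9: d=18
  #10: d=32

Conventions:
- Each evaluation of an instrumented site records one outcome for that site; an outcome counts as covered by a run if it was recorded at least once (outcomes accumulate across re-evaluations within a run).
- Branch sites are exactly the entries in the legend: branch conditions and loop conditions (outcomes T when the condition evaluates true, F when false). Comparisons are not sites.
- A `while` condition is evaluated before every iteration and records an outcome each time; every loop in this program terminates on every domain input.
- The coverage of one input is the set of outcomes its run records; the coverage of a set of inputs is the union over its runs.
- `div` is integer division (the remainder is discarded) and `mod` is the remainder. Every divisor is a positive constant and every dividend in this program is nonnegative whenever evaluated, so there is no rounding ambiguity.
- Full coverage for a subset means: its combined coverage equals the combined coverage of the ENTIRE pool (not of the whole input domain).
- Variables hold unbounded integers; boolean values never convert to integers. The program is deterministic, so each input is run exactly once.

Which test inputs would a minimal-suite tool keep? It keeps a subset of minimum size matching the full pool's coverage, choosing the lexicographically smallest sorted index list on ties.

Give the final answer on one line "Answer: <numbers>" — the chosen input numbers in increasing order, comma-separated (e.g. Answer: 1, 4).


input #1 (d=13): events B1->T, B1->T, B1->T, B1->T, B1->T, B1->F, B2->T, B5->F, B6->F, B7->F; covers B1=T, B1=F, B2=T, B5=F, B6=F, B7=F
input #2 (d=5): events B1->T, B1->T, B1->T, B1->T, B1->F, B2->T, B5->T, B6->F, B7->F; covers B1=T, B1=F, B2=T, B5=T, B6=F, B7=F
input #3 (d=36): events B1->T, B1->T, B1->T, B1->T, B1->T, B1->T, B1->T, B1->F, B2->T, B5->F, B6->F, B7->T; covers B1=T, B1=F, B2=T, B5=F, B6=F, B7=T
input #4 (d=17): events B1->T, B1->T, B1->T, B1->T, B1->T, B1->F, B2->T, B5->F, B6->F, B7->F; covers B1=T, B1=F, B2=T, B5=F, B6=F, B7=F
input #5 (d=29): events B1->T, B1->T, B1->T, B1->T, B1->T, B1->T, B1->F, B2->T, B5->F, B6->F, B7->F; covers B1=T, B1=F, B2=T, B5=F, B6=F, B7=F
input #6 (d=33): events B1->T, B1->T, B1->T, B1->T, B1->T, B1->T, B1->T, B1->F, B2->T, B5->F, B6->F, B7->T; covers B1=T, B1=F, B2=T, B5=F, B6=F, B7=T
input #7 (d=34): events B1->T, B1->T, B1->T, B1->T, B1->T, B1->T, B1->T, B1->F, B2->T, B5->F, B6->F, B7->T; covers B1=T, B1=F, B2=T, B5=F, B6=F, B7=T
input #8 (d=6): events B1->T, B1->T, B1->T, B1->T, B1->T, B1->F, B2->F, B3->T, B5->T, B6->F, B7->F; covers B1=T, B1=F, B2=F, B3=T, B5=T, B6=F, B7=F
input #9 (d=18): events B1->T, B1->T, B1->T, B1->T, B1->T, B1->T, B1->F, B2->T, B5->F, B6->F, B7->F; covers B1=T, B1=F, B2=T, B5=F, B6=F, B7=F
input #10 (d=32): events B1->T, B1->T, B1->T, B1->T, B1->T, B1->T, B1->T, B1->F, B2->T, B5->F, B6->F, B7->T; covers B1=T, B1=F, B2=T, B5=F, B6=F, B7=T
the full pool covers 10 outcomes: B1=T, B1=F, B2=T, B2=F, B3=T, B5=T, B5=F, B6=F, B7=T, B7=F
size 1 is not enough: best union over all size-1 subsets is 7/10
inputs {3, 8} (size 2) cover everything; no size-2 subset with a lexicographically smaller index list covers all 10
Answer: 3, 8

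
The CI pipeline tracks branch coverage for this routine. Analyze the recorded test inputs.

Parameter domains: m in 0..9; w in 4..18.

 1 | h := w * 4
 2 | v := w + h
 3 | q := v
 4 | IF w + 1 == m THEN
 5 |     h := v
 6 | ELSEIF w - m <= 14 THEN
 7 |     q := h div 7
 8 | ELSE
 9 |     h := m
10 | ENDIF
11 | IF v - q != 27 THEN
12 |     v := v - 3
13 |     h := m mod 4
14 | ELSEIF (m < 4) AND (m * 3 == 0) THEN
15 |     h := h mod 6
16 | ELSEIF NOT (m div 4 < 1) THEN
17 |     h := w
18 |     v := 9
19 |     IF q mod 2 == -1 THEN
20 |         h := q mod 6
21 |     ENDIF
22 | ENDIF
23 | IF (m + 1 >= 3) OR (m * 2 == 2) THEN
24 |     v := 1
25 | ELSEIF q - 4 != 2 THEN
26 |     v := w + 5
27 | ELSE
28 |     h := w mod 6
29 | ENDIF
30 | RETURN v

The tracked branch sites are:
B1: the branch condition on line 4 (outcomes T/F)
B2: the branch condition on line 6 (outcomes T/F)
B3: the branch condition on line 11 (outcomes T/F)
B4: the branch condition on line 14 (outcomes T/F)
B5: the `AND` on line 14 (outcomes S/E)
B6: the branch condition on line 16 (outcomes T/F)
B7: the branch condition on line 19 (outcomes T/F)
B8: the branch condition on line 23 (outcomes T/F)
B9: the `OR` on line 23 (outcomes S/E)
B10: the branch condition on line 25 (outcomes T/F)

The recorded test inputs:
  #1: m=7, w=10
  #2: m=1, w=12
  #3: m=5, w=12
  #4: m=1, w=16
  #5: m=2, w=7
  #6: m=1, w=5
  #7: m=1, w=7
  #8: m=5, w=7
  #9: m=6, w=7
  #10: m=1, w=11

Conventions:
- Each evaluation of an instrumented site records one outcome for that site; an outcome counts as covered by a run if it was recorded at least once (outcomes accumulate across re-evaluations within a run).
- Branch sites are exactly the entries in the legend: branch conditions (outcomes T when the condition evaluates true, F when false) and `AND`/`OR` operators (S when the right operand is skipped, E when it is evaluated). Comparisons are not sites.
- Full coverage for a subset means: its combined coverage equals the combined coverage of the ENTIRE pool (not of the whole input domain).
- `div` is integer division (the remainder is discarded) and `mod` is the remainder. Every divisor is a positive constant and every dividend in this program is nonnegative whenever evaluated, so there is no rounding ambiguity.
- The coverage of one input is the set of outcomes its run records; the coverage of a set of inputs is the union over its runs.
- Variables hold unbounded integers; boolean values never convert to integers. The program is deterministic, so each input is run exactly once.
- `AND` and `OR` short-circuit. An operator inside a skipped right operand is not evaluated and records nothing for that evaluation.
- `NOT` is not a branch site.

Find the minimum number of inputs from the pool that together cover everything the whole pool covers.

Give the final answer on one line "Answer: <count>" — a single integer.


run #1 (m=7, w=10) runs B1->F, B2->T, B3->T, B9->S, B8->T; records B1=F, B2=T, B3=T, B8=T, B9=S
run #2 (m=1, w=12) runs B1->F, B2->T, B3->T, B9->E, B8->T; records B1=F, B2=T, B3=T, B8=T, B9=E
run #3 (m=5, w=12) runs B1->F, B2->T, B3->T, B9->S, B8->T; records B1=F, B2=T, B3=T, B8=T, B9=S
run #4 (m=1, w=16) runs B1->F, B2->F, B3->T, B9->E, B8->T; records B1=F, B2=F, B3=T, B8=T, B9=E
run #5 (m=2, w=7) runs B1->F, B2->T, B3->T, B9->S, B8->T; records B1=F, B2=T, B3=T, B8=T, B9=S
run #6 (m=1, w=5) runs B1->F, B2->T, B3->T, B9->E, B8->T; records B1=F, B2=T, B3=T, B8=T, B9=E
run #7 (m=1, w=7) runs B1->F, B2->T, B3->T, B9->E, B8->T; records B1=F, B2=T, B3=T, B8=T, B9=E
run #8 (m=5, w=7) runs B1->F, B2->T, B3->T, B9->S, B8->T; records B1=F, B2=T, B3=T, B8=T, B9=S
run #9 (m=6, w=7) runs B1->F, B2->T, B3->T, B9->S, B8->T; records B1=F, B2=T, B3=T, B8=T, B9=S
run #10 (m=1, w=11) runs B1->F, B2->T, B3->T, B9->E, B8->T; records B1=F, B2=T, B3=T, B8=T, B9=E
the full pool covers 7 outcomes: B1=F, B2=T, B2=F, B3=T, B8=T, B9=S, B9=E
size 1 is not enough: best union over all size-1 subsets is 5/7
at size 2, {1, 4} reaches all 7 outcomes; every lexicographically earlier size-2 subset fails
Answer: 2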